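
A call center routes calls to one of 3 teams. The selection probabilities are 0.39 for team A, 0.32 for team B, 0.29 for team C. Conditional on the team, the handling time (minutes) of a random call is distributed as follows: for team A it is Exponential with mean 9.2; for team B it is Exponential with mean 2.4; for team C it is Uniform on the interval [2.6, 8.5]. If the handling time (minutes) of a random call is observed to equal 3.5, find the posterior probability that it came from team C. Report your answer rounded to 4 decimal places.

Likelihoods f(3.5 | ·): A: 0.0743005; B: 0.0969265; C: 0.169492.
Posterior ∝ prior × likelihood. Numerator for C: 0.29·0.169492 = 0.0491525.
Normalizing constant: 0.39·0.0743005 + 0.32·0.0969265 + 0.29·0.169492 = 0.109146.
P(C | observation) = 0.0491525 / 0.109146 = 0.450337.

0.4503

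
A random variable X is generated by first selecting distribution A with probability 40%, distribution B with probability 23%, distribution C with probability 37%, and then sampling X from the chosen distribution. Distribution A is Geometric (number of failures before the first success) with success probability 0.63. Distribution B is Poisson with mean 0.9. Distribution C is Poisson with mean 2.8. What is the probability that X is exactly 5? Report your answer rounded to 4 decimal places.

Conditional on each component, P(X = 5): A: 0.00436867; B: 0.00200063; C: 0.0872136.
By total probability, P(X = 5) = 0.4·0.00436867 + 0.23·0.00200063 + 0.37·0.0872136 = 0.0344767.

0.0345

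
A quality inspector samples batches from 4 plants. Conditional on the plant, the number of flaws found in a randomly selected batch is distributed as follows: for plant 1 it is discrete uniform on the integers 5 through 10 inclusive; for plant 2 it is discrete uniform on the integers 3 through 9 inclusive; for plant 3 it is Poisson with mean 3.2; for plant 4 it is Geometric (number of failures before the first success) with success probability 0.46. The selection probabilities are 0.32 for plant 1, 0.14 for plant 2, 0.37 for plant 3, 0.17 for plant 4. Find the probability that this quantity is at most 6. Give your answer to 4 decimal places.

Conditional on each plant, P(X ≤ 6): 1: 0.333333; 2: 0.571429; 3: 0.955381; 4: 0.986611.
By total probability, P(X ≤ 6) = 0.32·0.333333 + 0.14·0.571429 + 0.37·0.955381 + 0.17·0.986611 = 0.707881.

0.7079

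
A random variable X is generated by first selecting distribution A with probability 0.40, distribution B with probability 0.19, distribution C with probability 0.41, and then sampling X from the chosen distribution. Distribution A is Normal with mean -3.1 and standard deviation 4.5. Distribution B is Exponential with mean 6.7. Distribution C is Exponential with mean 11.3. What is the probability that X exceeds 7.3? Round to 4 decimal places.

Conditional on each component, P(X > 7.3): A: 0.0104134; B: 0.336367; C: 0.524129.
By total probability, P(X > 7.3) = 0.4·0.0104134 + 0.19·0.336367 + 0.41·0.524129 = 0.282968.

0.2830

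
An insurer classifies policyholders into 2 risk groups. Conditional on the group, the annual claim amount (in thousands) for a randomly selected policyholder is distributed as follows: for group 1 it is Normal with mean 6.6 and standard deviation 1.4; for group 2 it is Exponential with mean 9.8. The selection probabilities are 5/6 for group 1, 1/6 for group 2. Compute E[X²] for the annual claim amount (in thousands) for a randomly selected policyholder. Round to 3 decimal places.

For each component E[X²] = Var + (mean)², giving 1: 45.52; 2: 192.08.
Overall E[X²] = 0.833333·45.52 + 0.166667·192.08 = 69.9467.

69.947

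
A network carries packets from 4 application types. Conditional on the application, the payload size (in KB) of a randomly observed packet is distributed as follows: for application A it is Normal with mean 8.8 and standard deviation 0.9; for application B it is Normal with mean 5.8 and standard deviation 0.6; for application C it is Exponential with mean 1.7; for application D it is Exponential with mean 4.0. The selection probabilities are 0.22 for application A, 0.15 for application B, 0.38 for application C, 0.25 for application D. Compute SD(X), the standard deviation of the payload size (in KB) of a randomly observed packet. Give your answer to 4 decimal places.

3.5625

Per component, A: μ=8.8, E[X²]=78.25; B: μ=5.8, E[X²]=34; C: μ=1.7, E[X²]=5.78; D: μ=4, E[X²]=32.
E[X] = 0.22·8.8 + 0.15·5.8 + 0.38·1.7 + 0.25·4 = 4.452.
E[X²] = 0.22·78.25 + 0.15·34 + 0.38·5.78 + 0.25·32 = 32.5114.
Var(X) = E[X²] − (E[X])² = 32.5114 − 19.8203 = 12.6911.
SD(X) = √12.6911 = 3.56246.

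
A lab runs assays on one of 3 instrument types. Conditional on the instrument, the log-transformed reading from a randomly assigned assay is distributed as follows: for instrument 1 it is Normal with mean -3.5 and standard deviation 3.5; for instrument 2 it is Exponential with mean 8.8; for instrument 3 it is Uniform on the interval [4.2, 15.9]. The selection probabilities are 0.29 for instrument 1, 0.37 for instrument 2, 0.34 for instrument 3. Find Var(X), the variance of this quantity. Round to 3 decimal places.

70.617

Per component, 1: μ=-3.5, E[X²]=24.5; 2: μ=8.8, E[X²]=154.88; 3: μ=10.05, E[X²]=112.41.
E[X] = 0.29·-3.5 + 0.37·8.8 + 0.34·10.05 = 5.658.
E[X²] = 0.29·24.5 + 0.37·154.88 + 0.34·112.41 = 102.63.
Var(X) = E[X²] − (E[X])² = 102.63 − 32.013 = 70.617.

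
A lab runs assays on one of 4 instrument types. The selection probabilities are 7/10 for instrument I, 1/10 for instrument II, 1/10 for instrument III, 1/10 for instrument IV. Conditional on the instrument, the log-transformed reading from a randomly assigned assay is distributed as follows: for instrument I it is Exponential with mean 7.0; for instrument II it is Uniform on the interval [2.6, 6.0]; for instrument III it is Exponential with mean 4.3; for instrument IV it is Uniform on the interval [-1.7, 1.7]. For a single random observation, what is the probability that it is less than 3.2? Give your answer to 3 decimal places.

Conditional on each instrument, P(X < 3.2): I: 0.36691; II: 0.176471; III: 0.524879; IV: 1.
By total probability, P(X < 3.2) = 0.7·0.36691 + 0.1·0.176471 + 0.1·0.524879 + 0.1·1 = 0.426972.

0.427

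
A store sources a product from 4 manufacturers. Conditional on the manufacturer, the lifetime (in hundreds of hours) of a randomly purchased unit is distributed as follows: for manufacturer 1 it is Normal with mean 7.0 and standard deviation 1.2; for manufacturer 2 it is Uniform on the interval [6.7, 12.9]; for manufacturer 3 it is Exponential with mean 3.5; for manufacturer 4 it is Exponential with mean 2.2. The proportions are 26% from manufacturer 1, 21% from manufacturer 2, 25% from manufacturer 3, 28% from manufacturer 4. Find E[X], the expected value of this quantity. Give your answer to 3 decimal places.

Component means — 1: 7; 2: 9.8; 3: 3.5; 4: 2.2.
E[X] = 0.26·7 + 0.21·9.8 + 0.25·3.5 + 0.28·2.2 = 5.369.

5.369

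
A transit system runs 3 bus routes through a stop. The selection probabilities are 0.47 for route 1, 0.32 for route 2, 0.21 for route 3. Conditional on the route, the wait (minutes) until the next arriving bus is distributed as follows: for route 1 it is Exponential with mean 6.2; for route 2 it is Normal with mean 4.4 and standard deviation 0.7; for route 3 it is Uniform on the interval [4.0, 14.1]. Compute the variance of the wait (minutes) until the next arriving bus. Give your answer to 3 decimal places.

22.751

Per component, 1: μ=6.2, E[X²]=76.88; 2: μ=4.4, E[X²]=19.85; 3: μ=9.05, E[X²]=90.4033.
E[X] = 0.47·6.2 + 0.32·4.4 + 0.21·9.05 = 6.2225.
E[X²] = 0.47·76.88 + 0.32·19.85 + 0.21·90.4033 = 61.4703.
Var(X) = E[X²] − (E[X])² = 61.4703 − 38.7195 = 22.7508.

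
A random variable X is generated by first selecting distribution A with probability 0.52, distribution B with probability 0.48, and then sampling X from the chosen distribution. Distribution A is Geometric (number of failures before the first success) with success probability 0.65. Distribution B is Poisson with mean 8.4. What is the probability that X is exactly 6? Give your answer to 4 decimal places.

Conditional on each component, P(X = 6): A: 0.00119487; B: 0.109716.
By total probability, P(X = 6) = 0.52·0.00119487 + 0.48·0.109716 = 0.053285.

0.0533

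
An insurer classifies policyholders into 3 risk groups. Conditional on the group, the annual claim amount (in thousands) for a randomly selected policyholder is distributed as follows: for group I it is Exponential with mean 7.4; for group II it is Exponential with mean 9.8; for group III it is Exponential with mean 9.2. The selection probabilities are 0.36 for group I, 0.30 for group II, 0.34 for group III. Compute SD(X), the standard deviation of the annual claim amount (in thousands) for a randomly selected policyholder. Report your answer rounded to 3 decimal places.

8.852

Per component, I: μ=7.4, E[X²]=109.52; II: μ=9.8, E[X²]=192.08; III: μ=9.2, E[X²]=169.28.
E[X] = 0.36·7.4 + 0.3·9.8 + 0.34·9.2 = 8.732.
E[X²] = 0.36·109.52 + 0.3·192.08 + 0.34·169.28 = 154.606.
Var(X) = E[X²] − (E[X])² = 154.606 − 76.2478 = 78.3586.
SD(X) = √78.3586 = 8.85204.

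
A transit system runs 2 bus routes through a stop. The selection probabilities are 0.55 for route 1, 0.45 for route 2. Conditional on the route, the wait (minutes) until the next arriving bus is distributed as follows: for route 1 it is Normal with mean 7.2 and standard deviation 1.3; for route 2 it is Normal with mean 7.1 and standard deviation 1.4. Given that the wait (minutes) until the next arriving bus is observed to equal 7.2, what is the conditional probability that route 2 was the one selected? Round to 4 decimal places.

Likelihoods f(7.2 | ·): 1: 0.306879; 2: 0.284233.
Posterior ∝ prior × likelihood. Numerator for 2: 0.45·0.284233 = 0.127905.
Normalizing constant: 0.55·0.306879 + 0.45·0.284233 = 0.296688.
P(2 | observation) = 0.127905 / 0.296688 = 0.431109.

0.4311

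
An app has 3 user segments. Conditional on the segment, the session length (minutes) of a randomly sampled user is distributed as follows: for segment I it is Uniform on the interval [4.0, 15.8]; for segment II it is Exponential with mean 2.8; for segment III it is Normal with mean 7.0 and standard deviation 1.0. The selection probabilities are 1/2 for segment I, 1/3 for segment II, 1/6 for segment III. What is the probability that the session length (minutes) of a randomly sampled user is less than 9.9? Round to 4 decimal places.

Conditional on each segment, P(X < 9.9): I: 0.5; II: 0.970862; III: 0.998134.
By total probability, P(X < 9.9) = 0.5·0.5 + 0.333333·0.970862 + 0.166667·0.998134 = 0.739976.

0.7400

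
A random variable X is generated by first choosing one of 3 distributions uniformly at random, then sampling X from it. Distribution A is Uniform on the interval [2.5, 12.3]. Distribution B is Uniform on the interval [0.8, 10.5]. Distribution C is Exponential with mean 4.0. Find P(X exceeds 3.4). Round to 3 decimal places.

0.689

Conditional on each component, P(X > 3.4): A: 0.908163; B: 0.731959; C: 0.427415.
By total probability, P(X > 3.4) = 0.333333·0.908163 + 0.333333·0.731959 + 0.333333·0.427415 = 0.689179.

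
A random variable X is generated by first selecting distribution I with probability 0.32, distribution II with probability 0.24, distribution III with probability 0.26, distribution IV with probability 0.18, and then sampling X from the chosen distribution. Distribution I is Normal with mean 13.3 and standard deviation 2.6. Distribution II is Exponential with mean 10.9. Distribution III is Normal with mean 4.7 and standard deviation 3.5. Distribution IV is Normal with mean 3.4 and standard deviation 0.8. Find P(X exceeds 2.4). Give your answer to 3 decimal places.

Conditional on each component, P(X > 2.4): I: 0.999986; II: 0.802372; III: 0.744455; IV: 0.89435.
By total probability, P(X > 2.4) = 0.32·0.999986 + 0.24·0.802372 + 0.26·0.744455 + 0.18·0.89435 = 0.867106.

0.867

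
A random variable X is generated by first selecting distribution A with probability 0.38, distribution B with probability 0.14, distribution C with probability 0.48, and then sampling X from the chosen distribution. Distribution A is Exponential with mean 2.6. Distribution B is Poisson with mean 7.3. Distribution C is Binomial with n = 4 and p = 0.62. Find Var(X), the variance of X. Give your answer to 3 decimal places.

6.782

Per component, A: μ=2.6, E[X²]=13.52; B: μ=7.3, E[X²]=60.59; C: μ=2.48, E[X²]=7.0928.
E[X] = 0.38·2.6 + 0.14·7.3 + 0.48·2.48 = 3.2004.
E[X²] = 0.38·13.52 + 0.14·60.59 + 0.48·7.0928 = 17.0247.
Var(X) = E[X²] − (E[X])² = 17.0247 − 10.2426 = 6.78218.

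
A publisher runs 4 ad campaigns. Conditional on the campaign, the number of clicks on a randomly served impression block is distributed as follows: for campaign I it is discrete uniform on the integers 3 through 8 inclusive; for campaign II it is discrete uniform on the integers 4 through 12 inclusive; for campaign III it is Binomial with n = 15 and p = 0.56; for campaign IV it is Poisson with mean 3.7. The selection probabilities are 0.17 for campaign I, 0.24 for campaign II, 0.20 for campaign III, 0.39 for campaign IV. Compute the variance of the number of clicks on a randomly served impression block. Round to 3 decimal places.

Per component, I: μ=5.5, E[X²]=33.1667; II: μ=8, E[X²]=70.6667; III: μ=8.4, E[X²]=74.256; IV: μ=3.7, E[X²]=17.39.
E[X] = 0.17·5.5 + 0.24·8 + 0.2·8.4 + 0.39·3.7 = 5.978.
E[X²] = 0.17·33.1667 + 0.24·70.6667 + 0.2·74.256 + 0.39·17.39 = 44.2316.
Var(X) = E[X²] − (E[X])² = 44.2316 − 35.7365 = 8.49515.

8.495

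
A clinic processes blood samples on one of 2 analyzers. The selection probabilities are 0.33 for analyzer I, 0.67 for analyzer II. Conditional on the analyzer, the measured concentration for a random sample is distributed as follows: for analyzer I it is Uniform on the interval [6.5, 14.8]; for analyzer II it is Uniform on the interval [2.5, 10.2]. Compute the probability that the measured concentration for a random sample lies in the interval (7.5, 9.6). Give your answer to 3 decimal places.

0.266

Conditional on each analyzer, P(7.5 < X < 9.6): I: 0.253012; II: 0.272727.
By total probability, P(7.5 < X < 9.6) = 0.33·0.253012 + 0.67·0.272727 = 0.266221.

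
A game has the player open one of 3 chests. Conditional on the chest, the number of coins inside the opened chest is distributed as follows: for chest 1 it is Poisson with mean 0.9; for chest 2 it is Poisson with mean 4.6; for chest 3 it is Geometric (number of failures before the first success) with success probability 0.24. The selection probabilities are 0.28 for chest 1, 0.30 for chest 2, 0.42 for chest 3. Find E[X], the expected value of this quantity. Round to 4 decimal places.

2.9620

Component means — 1: 0.9; 2: 4.6; 3: 3.16667.
E[X] = 0.28·0.9 + 0.3·4.6 + 0.42·3.16667 = 2.962.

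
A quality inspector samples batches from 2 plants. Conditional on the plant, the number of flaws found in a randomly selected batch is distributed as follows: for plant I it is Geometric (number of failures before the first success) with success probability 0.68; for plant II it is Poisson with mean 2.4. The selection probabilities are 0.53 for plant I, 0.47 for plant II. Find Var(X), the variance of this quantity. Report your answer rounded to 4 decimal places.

Per component, I: μ=0.470588, E[X²]=0.913495; II: μ=2.4, E[X²]=8.16.
E[X] = 0.53·0.470588 + 0.47·2.4 = 1.37741.
E[X²] = 0.53·0.913495 + 0.47·8.16 = 4.31935.
Var(X) = E[X²] − (E[X])² = 4.31935 − 1.89726 = 2.42209.

2.4221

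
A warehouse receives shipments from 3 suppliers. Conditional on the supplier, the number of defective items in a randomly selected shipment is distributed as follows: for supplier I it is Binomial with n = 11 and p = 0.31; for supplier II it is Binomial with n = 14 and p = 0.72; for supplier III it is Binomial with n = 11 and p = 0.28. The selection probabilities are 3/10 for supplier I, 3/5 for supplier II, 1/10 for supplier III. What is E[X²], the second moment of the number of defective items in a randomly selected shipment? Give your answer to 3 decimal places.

68.022

For each component E[X²] = Var + (mean)², giving I: 13.981; II: 104.429; III: 11.704.
Overall E[X²] = 0.3·13.981 + 0.6·104.429 + 0.1·11.704 = 68.022.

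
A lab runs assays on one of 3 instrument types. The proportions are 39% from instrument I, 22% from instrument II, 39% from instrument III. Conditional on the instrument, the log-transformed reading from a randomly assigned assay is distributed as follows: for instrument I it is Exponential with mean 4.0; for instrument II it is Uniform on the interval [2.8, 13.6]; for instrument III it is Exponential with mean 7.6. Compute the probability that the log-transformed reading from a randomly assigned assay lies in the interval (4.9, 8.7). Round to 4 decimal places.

Conditional on each instrument, P(4.9 < X < 8.7): I: 0.18015; II: 0.351852; III: 0.206493.
By total probability, P(4.9 < X < 8.7) = 0.39·0.18015 + 0.22·0.351852 + 0.39·0.206493 = 0.228198.

0.2282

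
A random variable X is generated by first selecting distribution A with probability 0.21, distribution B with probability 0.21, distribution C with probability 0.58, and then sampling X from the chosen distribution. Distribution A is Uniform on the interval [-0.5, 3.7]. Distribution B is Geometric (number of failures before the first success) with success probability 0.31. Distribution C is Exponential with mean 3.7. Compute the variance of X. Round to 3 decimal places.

10.576

Per component, A: μ=1.6, E[X²]=4.03; B: μ=2.22581, E[X²]=12.1342; C: μ=3.7, E[X²]=27.38.
E[X] = 0.21·1.6 + 0.21·2.22581 + 0.58·3.7 = 2.94942.
E[X²] = 0.21·4.03 + 0.21·12.1342 + 0.58·27.38 = 19.2749.
Var(X) = E[X²] − (E[X])² = 19.2749 − 8.69907 = 10.5758.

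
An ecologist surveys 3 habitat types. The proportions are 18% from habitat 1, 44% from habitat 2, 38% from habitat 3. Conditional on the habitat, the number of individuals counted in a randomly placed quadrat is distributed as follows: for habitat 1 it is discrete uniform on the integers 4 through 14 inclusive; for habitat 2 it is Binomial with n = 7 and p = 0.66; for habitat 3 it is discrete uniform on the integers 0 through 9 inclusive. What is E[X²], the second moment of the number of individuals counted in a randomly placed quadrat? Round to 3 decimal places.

37.293

For each component E[X²] = Var + (mean)², giving 1: 91; 2: 22.9152; 3: 28.5.
Overall E[X²] = 0.18·91 + 0.44·22.9152 + 0.38·28.5 = 37.2927.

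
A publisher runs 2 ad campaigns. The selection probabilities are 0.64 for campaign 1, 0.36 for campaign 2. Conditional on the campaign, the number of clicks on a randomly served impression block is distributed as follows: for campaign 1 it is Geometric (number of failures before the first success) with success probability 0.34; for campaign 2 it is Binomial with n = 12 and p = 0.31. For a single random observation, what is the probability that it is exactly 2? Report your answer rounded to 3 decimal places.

Conditional on each campaign, P(X = 2): 1: 0.148104; 2: 0.155152.
By total probability, P(X = 2) = 0.64·0.148104 + 0.36·0.155152 = 0.150641.

0.151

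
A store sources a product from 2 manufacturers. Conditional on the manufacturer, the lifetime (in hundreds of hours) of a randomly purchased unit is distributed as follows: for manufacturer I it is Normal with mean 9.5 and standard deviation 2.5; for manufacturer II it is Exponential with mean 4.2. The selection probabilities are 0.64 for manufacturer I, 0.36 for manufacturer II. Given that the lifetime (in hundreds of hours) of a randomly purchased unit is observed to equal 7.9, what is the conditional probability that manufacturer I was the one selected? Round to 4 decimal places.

0.8643

Likelihoods f(7.9 | ·): I: 0.130025; II: 0.0362964.
Posterior ∝ prior × likelihood. Numerator for I: 0.64·0.130025 = 0.0832159.
Normalizing constant: 0.64·0.130025 + 0.36·0.0362964 = 0.0962826.
P(I | observation) = 0.0832159 / 0.0962826 = 0.864288.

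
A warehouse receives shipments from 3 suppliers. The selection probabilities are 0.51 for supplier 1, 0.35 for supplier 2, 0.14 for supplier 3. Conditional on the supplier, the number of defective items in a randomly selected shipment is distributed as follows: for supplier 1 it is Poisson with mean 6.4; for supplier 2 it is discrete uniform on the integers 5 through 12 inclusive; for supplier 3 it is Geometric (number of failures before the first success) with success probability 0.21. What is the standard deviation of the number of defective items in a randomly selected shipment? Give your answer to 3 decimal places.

3.161

Per component, 1: μ=6.4, E[X²]=47.36; 2: μ=8.5, E[X²]=77.5; 3: μ=3.7619, E[X²]=32.0658.
E[X] = 0.51·6.4 + 0.35·8.5 + 0.14·3.7619 = 6.76567.
E[X²] = 0.51·47.36 + 0.35·77.5 + 0.14·32.0658 = 55.7678.
Var(X) = E[X²] − (E[X])² = 55.7678 − 45.7742 = 9.99356.
SD(X) = √9.99356 = 3.16126.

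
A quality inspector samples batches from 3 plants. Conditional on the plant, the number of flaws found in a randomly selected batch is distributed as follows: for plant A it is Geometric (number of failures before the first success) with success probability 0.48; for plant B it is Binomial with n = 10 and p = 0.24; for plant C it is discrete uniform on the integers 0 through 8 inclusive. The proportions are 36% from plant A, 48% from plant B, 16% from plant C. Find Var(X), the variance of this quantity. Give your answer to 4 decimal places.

Per component, A: μ=1.08333, E[X²]=3.43056; B: μ=2.4, E[X²]=7.584; C: μ=4, E[X²]=22.6667.
E[X] = 0.36·1.08333 + 0.48·2.4 + 0.16·4 = 2.182.
E[X²] = 0.36·3.43056 + 0.48·7.584 + 0.16·22.6667 = 8.50199.
Var(X) = E[X²] − (E[X])² = 8.50199 − 4.76112 = 3.74086.

3.7409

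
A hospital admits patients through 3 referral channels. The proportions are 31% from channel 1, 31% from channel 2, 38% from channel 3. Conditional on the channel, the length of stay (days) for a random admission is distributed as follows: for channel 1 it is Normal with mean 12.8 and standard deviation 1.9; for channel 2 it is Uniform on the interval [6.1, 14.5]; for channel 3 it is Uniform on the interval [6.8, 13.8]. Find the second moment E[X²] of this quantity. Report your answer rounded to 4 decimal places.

For each component E[X²] = Var + (mean)², giving 1: 167.45; 2: 111.97; 3: 110.173.
Overall E[X²] = 0.31·167.45 + 0.31·111.97 + 0.38·110.173 = 128.486.

128.4861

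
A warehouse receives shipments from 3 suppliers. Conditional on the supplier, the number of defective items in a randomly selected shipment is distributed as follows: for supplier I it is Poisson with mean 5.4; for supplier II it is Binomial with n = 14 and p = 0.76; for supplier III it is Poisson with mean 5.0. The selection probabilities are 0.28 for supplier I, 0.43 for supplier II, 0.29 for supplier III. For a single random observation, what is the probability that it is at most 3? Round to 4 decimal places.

Conditional on each supplier, P(X ≤ 3): I: 0.213291; II: 2.63295e-05; III: 0.265026.
By total probability, P(X ≤ 3) = 0.28·0.213291 + 0.43·2.63295e-05 + 0.29·0.265026 = 0.13659.

0.1366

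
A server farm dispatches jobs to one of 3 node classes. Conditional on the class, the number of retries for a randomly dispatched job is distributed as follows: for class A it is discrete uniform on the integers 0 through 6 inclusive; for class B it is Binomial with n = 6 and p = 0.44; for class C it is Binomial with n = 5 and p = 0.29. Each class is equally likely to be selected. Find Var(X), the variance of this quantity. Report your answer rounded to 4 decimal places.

2.6080

Per component, A: μ=3, E[X²]=13; B: μ=2.64, E[X²]=8.448; C: μ=1.45, E[X²]=3.132.
E[X] = 0.333333·3 + 0.333333·2.64 + 0.333333·1.45 = 2.36333.
E[X²] = 0.333333·13 + 0.333333·8.448 + 0.333333·3.132 = 8.19333.
Var(X) = E[X²] − (E[X])² = 8.19333 − 5.58534 = 2.60799.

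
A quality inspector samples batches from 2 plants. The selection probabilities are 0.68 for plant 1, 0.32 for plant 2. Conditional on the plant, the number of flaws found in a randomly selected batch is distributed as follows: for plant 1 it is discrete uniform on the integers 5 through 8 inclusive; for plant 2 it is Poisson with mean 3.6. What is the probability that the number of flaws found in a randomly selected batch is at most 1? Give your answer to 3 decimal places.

0.040

Conditional on each plant, P(X ≤ 1): 1: 0; 2: 0.125689.
By total probability, P(X ≤ 1) = 0.68·0 + 0.32·0.125689 = 0.0402205.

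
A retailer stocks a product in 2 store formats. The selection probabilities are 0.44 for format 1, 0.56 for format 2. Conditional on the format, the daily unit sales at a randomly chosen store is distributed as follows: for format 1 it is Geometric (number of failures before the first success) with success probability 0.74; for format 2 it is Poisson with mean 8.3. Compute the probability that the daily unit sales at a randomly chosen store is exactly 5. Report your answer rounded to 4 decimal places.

Conditional on each format, P(X = 5): 1: 0.000879222; 2: 0.0815765.
By total probability, P(X = 5) = 0.44·0.000879222 + 0.56·0.0815765 = 0.0460697.

0.0461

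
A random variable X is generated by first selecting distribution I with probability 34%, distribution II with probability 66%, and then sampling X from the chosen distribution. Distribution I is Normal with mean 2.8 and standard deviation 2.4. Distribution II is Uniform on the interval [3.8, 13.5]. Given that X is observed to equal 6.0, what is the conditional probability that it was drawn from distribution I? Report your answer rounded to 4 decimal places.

0.2546

Likelihoods f(6.0 | ·): I: 0.0683375; II: 0.103093.
Posterior ∝ prior × likelihood. Numerator for I: 0.34·0.0683375 = 0.0232348.
Normalizing constant: 0.34·0.0683375 + 0.66·0.103093 = 0.091276.
P(I | observation) = 0.0232348 / 0.091276 = 0.254555.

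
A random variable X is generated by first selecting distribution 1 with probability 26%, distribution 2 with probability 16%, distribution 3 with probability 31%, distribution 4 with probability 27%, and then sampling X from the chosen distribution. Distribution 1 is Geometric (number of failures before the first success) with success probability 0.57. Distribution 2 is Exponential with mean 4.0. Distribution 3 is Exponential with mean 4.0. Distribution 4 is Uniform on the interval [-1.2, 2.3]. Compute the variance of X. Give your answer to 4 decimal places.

10.9403

Per component, 1: μ=0.754386, E[X²]=1.89258; 2: μ=4, E[X²]=32; 3: μ=4, E[X²]=32; 4: μ=0.55, E[X²]=1.32333.
E[X] = 0.26·0.754386 + 0.16·4 + 0.31·4 + 0.27·0.55 = 2.22464.
E[X²] = 0.26·1.89258 + 0.16·32 + 0.31·32 + 0.27·1.32333 = 15.8894.
Var(X) = E[X²] − (E[X])² = 15.8894 − 4.94902 = 10.9403.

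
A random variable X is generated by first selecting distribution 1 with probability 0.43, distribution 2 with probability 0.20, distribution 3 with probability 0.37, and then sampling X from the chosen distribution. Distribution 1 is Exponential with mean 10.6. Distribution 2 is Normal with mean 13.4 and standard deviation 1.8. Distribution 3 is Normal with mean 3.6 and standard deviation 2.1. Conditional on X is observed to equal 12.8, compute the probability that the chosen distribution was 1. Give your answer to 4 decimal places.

0.2243

Likelihoods f(12.8 | ·): 1: 0.0282009; 2: 0.209657; 3: 1.29134e-05.
Posterior ∝ prior × likelihood. Numerator for 1: 0.43·0.0282009 = 0.0121264.
Normalizing constant: 0.43·0.0282009 + 0.2·0.209657 + 0.37·1.29134e-05 = 0.0540626.
P(1 | observation) = 0.0121264 / 0.0540626 = 0.224303.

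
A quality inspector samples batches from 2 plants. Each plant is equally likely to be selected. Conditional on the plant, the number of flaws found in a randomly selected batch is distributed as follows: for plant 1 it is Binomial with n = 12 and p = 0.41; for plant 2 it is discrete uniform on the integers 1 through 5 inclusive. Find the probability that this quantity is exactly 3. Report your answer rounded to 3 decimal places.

Conditional on each plant, P(X = 3): 1: 0.131354; 2: 0.2.
By total probability, P(X = 3) = 0.5·0.131354 + 0.5·0.2 = 0.165677.

0.166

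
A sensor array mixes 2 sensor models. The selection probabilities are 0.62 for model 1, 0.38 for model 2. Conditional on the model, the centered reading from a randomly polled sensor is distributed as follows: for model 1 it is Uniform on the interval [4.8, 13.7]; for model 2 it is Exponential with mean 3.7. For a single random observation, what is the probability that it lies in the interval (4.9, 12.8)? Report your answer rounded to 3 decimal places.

0.639

Conditional on each model, P(4.9 < X < 12.8): 1: 0.88764; 2: 0.234536.
By total probability, P(4.9 < X < 12.8) = 0.62·0.88764 + 0.38·0.234536 = 0.639461.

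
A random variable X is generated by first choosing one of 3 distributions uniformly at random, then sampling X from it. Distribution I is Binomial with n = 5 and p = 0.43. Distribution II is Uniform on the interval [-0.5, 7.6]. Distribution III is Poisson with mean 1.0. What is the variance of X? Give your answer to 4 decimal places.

Per component, I: μ=2.15, E[X²]=5.848; II: μ=3.55, E[X²]=18.07; III: μ=1, E[X²]=2.
E[X] = 0.333333·2.15 + 0.333333·3.55 + 0.333333·1 = 2.23333.
E[X²] = 0.333333·5.848 + 0.333333·18.07 + 0.333333·2 = 8.63933.
Var(X) = E[X²] − (E[X])² = 8.63933 − 4.98778 = 3.65156.

3.6516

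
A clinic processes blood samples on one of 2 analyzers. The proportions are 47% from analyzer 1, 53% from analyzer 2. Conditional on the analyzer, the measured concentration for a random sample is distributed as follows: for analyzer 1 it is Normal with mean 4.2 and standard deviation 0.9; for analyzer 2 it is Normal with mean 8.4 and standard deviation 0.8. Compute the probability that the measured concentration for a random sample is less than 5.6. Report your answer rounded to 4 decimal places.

Conditional on each analyzer, P(X < 5.6): 1: 0.940093; 2: 0.000232629.
By total probability, P(X < 5.6) = 0.47·0.940093 + 0.53·0.000232629 = 0.441967.

0.4420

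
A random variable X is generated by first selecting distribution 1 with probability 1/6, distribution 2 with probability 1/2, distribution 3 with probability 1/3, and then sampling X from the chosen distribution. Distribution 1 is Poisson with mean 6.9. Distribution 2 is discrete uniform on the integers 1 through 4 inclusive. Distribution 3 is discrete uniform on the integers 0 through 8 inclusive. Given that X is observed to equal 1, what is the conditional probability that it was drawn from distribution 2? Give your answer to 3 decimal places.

Likelihoods P(X=1 | ·): 1: 0.00695372; 2: 0.25; 3: 0.111111.
Posterior ∝ prior × likelihood. Numerator for 2: 0.5·0.25 = 0.125.
Normalizing constant: 0.166667·0.00695372 + 0.5·0.25 + 0.333333·0.111111 = 0.163196.
P(2 | observation) = 0.125 / 0.163196 = 0.76595.

0.766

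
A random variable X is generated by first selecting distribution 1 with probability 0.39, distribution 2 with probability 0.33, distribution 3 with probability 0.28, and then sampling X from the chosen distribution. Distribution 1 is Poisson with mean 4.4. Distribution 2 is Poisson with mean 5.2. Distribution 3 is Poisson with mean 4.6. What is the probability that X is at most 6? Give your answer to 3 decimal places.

Conditional on each component, P(X ≤ 6): 1: 0.843645; 2: 0.732393; 3: 0.818029.
By total probability, P(X ≤ 6) = 0.39·0.843645 + 0.33·0.732393 + 0.28·0.818029 = 0.79976.

0.800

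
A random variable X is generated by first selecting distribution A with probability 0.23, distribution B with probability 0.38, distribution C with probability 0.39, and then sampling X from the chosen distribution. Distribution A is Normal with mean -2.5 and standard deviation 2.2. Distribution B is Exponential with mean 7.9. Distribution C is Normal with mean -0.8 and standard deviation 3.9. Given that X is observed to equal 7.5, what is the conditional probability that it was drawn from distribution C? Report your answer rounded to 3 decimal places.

Likelihoods f(7.5 | ·): A: 5.91526e-06; B: 0.0489856; C: 0.010625.
Posterior ∝ prior × likelihood. Numerator for C: 0.39·0.010625 = 0.00414376.
Normalizing constant: 0.23·5.91526e-06 + 0.38·0.0489856 + 0.39·0.010625 = 0.0227596.
P(C | observation) = 0.00414376 / 0.0227596 = 0.182066.

0.182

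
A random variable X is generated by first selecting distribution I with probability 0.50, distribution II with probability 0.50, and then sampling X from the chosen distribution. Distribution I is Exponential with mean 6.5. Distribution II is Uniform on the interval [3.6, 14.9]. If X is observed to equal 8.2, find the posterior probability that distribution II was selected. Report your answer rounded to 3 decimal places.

0.670

Likelihoods f(8.2 | ·): I: 0.043572; II: 0.0884956.
Posterior ∝ prior × likelihood. Numerator for II: 0.5·0.0884956 = 0.0442478.
Normalizing constant: 0.5·0.043572 + 0.5·0.0884956 = 0.0660338.
P(II | observation) = 0.0442478 / 0.0660338 = 0.670078.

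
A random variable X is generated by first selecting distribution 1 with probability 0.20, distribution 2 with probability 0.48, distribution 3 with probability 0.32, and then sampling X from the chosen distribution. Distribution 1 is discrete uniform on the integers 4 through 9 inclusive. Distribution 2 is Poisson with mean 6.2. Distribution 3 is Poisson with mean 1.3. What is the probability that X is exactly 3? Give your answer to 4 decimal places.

0.0706

Conditional on each component, P(X = 3): 1: 0; 2: 0.0806117; 3: 0.0997921.
By total probability, P(X = 3) = 0.2·0 + 0.48·0.0806117 + 0.32·0.0997921 = 0.0706271.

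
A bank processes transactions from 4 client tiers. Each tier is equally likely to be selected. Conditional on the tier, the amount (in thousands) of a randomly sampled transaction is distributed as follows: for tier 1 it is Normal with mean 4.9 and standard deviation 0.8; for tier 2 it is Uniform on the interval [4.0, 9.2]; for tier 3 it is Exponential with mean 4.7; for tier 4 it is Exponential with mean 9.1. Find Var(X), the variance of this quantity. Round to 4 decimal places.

Per component, 1: μ=4.9, E[X²]=24.65; 2: μ=6.6, E[X²]=45.8133; 3: μ=4.7, E[X²]=44.18; 4: μ=9.1, E[X²]=165.62.
E[X] = 0.25·4.9 + 0.25·6.6 + 0.25·4.7 + 0.25·9.1 = 6.325.
E[X²] = 0.25·24.65 + 0.25·45.8133 + 0.25·44.18 + 0.25·165.62 = 70.0658.
Var(X) = E[X²] − (E[X])² = 70.0658 − 40.0056 = 30.0602.

30.0602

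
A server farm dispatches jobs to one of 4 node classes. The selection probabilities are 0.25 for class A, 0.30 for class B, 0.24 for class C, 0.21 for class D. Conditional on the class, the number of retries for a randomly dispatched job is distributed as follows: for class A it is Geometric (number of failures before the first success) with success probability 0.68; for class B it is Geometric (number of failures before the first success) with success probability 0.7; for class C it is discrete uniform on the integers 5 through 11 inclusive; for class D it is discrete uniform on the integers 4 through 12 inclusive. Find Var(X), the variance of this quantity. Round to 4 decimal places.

16.8338

Per component, A: μ=0.470588, E[X²]=0.913495; B: μ=0.428571, E[X²]=0.795918; C: μ=8, E[X²]=68; D: μ=8, E[X²]=70.6667.
E[X] = 0.25·0.470588 + 0.3·0.428571 + 0.24·8 + 0.21·8 = 3.84622.
E[X²] = 0.25·0.913495 + 0.3·0.795918 + 0.24·68 + 0.21·70.6667 = 31.6271.
Var(X) = E[X²] − (E[X])² = 31.6271 − 14.7934 = 16.8338.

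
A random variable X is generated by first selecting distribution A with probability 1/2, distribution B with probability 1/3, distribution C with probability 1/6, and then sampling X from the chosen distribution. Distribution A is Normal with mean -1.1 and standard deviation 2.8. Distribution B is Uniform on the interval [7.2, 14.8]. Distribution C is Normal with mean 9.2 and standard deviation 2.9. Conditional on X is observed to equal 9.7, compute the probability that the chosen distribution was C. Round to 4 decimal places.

0.3397

Likelihoods f(9.7 | ·): A: 8.37786e-05; B: 0.131579; C: 0.135537.
Posterior ∝ prior × likelihood. Numerator for C: 0.166667·0.135537 = 0.0225895.
Normalizing constant: 0.5·8.37786e-05 + 0.333333·0.131579 + 0.166667·0.135537 = 0.066491.
P(C | observation) = 0.0225895 / 0.066491 = 0.339737.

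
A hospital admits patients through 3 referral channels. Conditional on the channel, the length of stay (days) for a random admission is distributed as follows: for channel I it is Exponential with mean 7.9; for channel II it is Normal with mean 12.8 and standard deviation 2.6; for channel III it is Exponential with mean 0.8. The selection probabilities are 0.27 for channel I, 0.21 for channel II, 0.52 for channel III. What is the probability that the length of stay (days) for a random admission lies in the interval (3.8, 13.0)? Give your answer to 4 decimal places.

Conditional on each channel, P(3.8 < X < 13.0): I: 0.425254; II: 0.530389; III: 0.00865161.
By total probability, P(3.8 < X < 13.0) = 0.27·0.425254 + 0.21·0.530389 + 0.52·0.00865161 = 0.230699.

0.2307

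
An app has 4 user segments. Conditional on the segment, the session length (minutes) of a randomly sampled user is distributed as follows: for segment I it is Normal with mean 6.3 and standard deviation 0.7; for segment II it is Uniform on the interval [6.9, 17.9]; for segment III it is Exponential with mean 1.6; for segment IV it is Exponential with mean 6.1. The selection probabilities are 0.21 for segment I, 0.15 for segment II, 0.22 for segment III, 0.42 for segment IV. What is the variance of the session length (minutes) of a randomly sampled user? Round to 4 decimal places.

28.2237

Per component, I: μ=6.3, E[X²]=40.18; II: μ=12.4, E[X²]=163.843; III: μ=1.6, E[X²]=5.12; IV: μ=6.1, E[X²]=74.42.
E[X] = 0.21·6.3 + 0.15·12.4 + 0.22·1.6 + 0.42·6.1 = 6.097.
E[X²] = 0.21·40.18 + 0.15·163.843 + 0.22·5.12 + 0.42·74.42 = 65.3971.
Var(X) = E[X²] − (E[X])² = 65.3971 − 37.1734 = 28.2237.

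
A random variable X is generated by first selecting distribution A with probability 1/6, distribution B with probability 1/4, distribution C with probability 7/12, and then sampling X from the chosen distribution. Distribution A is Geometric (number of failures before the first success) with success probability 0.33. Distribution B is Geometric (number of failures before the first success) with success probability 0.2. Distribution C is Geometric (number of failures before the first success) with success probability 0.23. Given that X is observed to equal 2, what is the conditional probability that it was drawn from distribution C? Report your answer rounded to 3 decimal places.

0.584

Likelihoods P(X=2 | ·): A: 0.148137; B: 0.128; C: 0.136367.
Posterior ∝ prior × likelihood. Numerator for C: 0.583333·0.136367 = 0.0795474.
Normalizing constant: 0.166667·0.148137 + 0.25·0.128 + 0.583333·0.136367 = 0.136237.
P(C | observation) = 0.0795474 / 0.136237 = 0.58389.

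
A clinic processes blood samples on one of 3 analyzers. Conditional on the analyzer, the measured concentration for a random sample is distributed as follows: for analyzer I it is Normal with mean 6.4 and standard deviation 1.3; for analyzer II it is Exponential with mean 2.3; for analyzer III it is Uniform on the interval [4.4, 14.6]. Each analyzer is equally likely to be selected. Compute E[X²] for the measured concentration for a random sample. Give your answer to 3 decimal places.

50.717

For each component E[X²] = Var + (mean)², giving I: 42.65; II: 10.58; III: 98.92.
Overall E[X²] = 0.333333·42.65 + 0.333333·10.58 + 0.333333·98.92 = 50.7167.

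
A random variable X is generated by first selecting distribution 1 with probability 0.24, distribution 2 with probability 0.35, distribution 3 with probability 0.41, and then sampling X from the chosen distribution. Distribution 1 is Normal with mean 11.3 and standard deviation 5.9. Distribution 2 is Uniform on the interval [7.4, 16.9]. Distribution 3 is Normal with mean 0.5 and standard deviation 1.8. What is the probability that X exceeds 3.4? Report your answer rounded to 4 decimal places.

Conditional on each component, P(X > 3.4): 1: 0.909712; 2: 1; 3: 0.0535778.
By total probability, P(X > 3.4) = 0.24·0.909712 + 0.35·1 + 0.41·0.0535778 = 0.590298.

0.5903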